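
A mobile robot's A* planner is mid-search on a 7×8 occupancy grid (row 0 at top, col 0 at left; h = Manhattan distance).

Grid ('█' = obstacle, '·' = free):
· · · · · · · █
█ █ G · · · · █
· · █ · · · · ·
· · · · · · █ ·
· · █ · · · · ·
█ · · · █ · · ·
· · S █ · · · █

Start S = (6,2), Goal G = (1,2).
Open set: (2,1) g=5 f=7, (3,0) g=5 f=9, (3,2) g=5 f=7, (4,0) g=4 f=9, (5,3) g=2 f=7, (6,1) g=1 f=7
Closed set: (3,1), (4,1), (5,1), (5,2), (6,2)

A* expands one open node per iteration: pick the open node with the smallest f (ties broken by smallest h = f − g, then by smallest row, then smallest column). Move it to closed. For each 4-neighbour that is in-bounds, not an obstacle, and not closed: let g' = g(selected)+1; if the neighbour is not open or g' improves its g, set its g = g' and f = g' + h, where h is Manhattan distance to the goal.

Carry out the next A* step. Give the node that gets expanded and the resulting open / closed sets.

step 1: expand (2,1) (f=7, h=2) → closed; open now [(2,0) g=6 f=9, (3,0) g=5 f=9, (3,2) g=5 f=7, (4,0) g=4 f=9, (5,3) g=2 f=7, (6,1) g=1 f=7]

expanded=(2,1); open=[(2,0) g=6 f=9, (3,0) g=5 f=9, (3,2) g=5 f=7, (4,0) g=4 f=9, (5,3) g=2 f=7, (6,1) g=1 f=7]; closed=[(2,1), (3,1), (4,1), (5,1), (5,2), (6,2)]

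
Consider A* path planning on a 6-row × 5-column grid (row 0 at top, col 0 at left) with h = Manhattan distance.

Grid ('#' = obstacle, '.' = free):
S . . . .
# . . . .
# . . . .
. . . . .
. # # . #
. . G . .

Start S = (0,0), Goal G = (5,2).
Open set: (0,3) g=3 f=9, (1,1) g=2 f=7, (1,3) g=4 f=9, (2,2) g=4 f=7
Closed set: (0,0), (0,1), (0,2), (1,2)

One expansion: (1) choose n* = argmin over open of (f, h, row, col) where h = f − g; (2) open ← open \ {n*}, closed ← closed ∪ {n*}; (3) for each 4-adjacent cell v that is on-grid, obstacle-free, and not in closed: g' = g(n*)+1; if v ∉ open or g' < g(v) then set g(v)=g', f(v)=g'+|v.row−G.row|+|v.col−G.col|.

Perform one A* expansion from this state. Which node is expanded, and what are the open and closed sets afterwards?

expanded=(2,2); open=[(0,3) g=3 f=9, (1,1) g=2 f=7, (1,3) g=4 f=9, (2,1) g=5 f=9, (2,3) g=5 f=9, (3,2) g=5 f=7]; closed=[(0,0), (0,1), (0,2), (1,2), (2,2)]

step 1: expand (2,2) (f=7, h=3) → closed; open now [(0,3) g=3 f=9, (1,1) g=2 f=7, (1,3) g=4 f=9, (2,1) g=5 f=9, (2,3) g=5 f=9, (3,2) g=5 f=7]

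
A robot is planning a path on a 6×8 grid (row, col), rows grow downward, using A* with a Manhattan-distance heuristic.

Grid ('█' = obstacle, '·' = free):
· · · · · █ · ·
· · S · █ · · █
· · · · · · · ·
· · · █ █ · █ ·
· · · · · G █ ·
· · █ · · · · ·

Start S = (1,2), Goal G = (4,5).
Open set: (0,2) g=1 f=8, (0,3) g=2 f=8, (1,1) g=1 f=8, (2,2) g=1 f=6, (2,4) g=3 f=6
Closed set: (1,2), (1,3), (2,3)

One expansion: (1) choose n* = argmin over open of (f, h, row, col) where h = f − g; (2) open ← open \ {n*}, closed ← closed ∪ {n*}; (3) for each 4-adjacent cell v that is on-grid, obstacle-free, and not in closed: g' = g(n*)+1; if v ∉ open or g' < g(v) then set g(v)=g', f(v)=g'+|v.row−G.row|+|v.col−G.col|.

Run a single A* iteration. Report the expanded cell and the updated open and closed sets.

step 1: expand (2,4) (f=6, h=3) → closed; open now [(0,2) g=1 f=8, (0,3) g=2 f=8, (1,1) g=1 f=8, (2,2) g=1 f=6, (2,5) g=4 f=6]

expanded=(2,4); open=[(0,2) g=1 f=8, (0,3) g=2 f=8, (1,1) g=1 f=8, (2,2) g=1 f=6, (2,5) g=4 f=6]; closed=[(1,2), (1,3), (2,3), (2,4)]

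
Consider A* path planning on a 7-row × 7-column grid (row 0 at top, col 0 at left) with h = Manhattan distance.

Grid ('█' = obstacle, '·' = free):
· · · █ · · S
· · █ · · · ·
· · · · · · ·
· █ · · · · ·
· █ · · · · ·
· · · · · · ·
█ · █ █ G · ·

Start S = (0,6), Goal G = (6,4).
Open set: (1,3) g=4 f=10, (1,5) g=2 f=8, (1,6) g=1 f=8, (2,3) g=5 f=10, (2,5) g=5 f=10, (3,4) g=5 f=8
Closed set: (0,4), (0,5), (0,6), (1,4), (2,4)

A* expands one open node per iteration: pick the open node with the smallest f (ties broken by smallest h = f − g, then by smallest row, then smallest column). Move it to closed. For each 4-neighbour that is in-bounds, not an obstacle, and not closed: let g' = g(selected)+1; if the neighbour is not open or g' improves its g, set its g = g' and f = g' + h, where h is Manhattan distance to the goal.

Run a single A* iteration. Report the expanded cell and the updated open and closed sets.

expanded=(3,4); open=[(1,3) g=4 f=10, (1,5) g=2 f=8, (1,6) g=1 f=8, (2,3) g=5 f=10, (2,5) g=5 f=10, (3,3) g=6 f=10, (3,5) g=6 f=10, (4,4) g=6 f=8]; closed=[(0,4), (0,5), (0,6), (1,4), (2,4), (3,4)]

step 1: expand (3,4) (f=8, h=3) → closed; open now [(1,3) g=4 f=10, (1,5) g=2 f=8, (1,6) g=1 f=8, (2,3) g=5 f=10, (2,5) g=5 f=10, (3,3) g=6 f=10, (3,5) g=6 f=10, (4,4) g=6 f=8]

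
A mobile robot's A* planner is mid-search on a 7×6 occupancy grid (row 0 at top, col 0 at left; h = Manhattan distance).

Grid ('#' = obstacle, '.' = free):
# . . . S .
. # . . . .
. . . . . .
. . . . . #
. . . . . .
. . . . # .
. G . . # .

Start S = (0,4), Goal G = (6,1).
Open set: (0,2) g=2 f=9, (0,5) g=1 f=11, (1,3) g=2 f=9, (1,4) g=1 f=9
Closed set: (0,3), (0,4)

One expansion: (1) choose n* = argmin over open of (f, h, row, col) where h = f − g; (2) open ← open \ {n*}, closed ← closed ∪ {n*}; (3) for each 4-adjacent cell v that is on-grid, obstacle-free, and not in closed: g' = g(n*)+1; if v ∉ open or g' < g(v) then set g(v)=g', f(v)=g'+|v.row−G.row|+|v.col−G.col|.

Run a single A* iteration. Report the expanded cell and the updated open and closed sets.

step 1: expand (0,2) (f=9, h=7) → closed; open now [(0,1) g=3 f=9, (0,5) g=1 f=11, (1,2) g=3 f=9, (1,3) g=2 f=9, (1,4) g=1 f=9]

expanded=(0,2); open=[(0,1) g=3 f=9, (0,5) g=1 f=11, (1,2) g=3 f=9, (1,3) g=2 f=9, (1,4) g=1 f=9]; closed=[(0,2), (0,3), (0,4)]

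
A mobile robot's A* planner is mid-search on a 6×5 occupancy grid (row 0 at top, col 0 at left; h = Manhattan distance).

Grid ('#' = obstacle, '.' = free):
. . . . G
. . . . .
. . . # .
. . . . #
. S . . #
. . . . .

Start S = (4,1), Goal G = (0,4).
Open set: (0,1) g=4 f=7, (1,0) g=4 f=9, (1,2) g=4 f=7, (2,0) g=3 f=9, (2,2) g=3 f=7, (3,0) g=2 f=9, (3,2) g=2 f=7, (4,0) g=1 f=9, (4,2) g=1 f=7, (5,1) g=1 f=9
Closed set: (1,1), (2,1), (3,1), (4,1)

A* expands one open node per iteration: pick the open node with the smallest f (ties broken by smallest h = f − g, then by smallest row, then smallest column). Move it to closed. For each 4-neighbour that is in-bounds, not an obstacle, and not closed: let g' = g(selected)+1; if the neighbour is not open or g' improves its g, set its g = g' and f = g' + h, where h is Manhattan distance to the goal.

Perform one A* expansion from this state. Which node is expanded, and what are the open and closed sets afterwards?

step 1: expand (0,1) (f=7, h=3) → closed; open now [(0,0) g=5 f=9, (0,2) g=5 f=7, (1,0) g=4 f=9, (1,2) g=4 f=7, (2,0) g=3 f=9, (2,2) g=3 f=7, (3,0) g=2 f=9, (3,2) g=2 f=7, (4,0) g=1 f=9, (4,2) g=1 f=7, (5,1) g=1 f=9]

expanded=(0,1); open=[(0,0) g=5 f=9, (0,2) g=5 f=7, (1,0) g=4 f=9, (1,2) g=4 f=7, (2,0) g=3 f=9, (2,2) g=3 f=7, (3,0) g=2 f=9, (3,2) g=2 f=7, (4,0) g=1 f=9, (4,2) g=1 f=7, (5,1) g=1 f=9]; closed=[(0,1), (1,1), (2,1), (3,1), (4,1)]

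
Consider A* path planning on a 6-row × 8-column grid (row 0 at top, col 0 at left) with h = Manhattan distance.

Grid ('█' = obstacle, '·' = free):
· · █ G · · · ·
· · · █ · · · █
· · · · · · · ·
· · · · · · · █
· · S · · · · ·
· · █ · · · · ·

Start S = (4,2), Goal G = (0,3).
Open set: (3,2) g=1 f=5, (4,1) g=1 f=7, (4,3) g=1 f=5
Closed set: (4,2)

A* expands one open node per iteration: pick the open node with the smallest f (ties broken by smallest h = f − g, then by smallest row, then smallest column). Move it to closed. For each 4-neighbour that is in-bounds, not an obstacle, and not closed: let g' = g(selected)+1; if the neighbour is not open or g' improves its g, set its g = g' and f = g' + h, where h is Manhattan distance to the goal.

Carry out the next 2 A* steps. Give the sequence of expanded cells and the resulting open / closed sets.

order=[(3,2) → (2,2)]; open=[(1,2) g=3 f=5, (2,1) g=3 f=7, (2,3) g=3 f=5, (3,1) g=2 f=7, (3,3) g=2 f=5, (4,1) g=1 f=7, (4,3) g=1 f=5]; closed=[(2,2), (3,2), (4,2)]

step 1: expand (3,2) (f=5, h=4) → closed; open now [(2,2) g=2 f=5, (3,1) g=2 f=7, (3,3) g=2 f=5, (4,1) g=1 f=7, (4,3) g=1 f=5]
step 2: expand (2,2) (f=5, h=3) → closed; open now [(1,2) g=3 f=5, (2,1) g=3 f=7, (2,3) g=3 f=5, (3,1) g=2 f=7, (3,3) g=2 f=5, (4,1) g=1 f=7, (4,3) g=1 f=5]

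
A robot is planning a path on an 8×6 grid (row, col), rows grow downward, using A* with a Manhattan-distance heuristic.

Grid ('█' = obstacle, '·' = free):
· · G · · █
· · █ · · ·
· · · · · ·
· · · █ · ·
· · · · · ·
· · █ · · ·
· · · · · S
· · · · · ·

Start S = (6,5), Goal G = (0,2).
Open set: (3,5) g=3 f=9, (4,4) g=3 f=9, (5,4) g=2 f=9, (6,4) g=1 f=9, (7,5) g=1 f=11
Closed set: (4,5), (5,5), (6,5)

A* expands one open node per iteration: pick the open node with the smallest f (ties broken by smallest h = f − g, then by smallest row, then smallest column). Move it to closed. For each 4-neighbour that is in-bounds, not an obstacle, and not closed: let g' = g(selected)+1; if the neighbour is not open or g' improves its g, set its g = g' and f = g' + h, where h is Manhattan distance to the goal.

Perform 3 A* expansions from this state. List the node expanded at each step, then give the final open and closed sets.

order=[(3,5) → (2,5) → (1,5)]; open=[(1,4) g=6 f=9, (2,4) g=5 f=9, (3,4) g=4 f=9, (4,4) g=3 f=9, (5,4) g=2 f=9, (6,4) g=1 f=9, (7,5) g=1 f=11]; closed=[(1,5), (2,5), (3,5), (4,5), (5,5), (6,5)]

step 1: expand (3,5) (f=9, h=6) → closed; open now [(2,5) g=4 f=9, (3,4) g=4 f=9, (4,4) g=3 f=9, (5,4) g=2 f=9, (6,4) g=1 f=9, (7,5) g=1 f=11]
step 2: expand (2,5) (f=9, h=5) → closed; open now [(1,5) g=5 f=9, (2,4) g=5 f=9, (3,4) g=4 f=9, (4,4) g=3 f=9, (5,4) g=2 f=9, (6,4) g=1 f=9, (7,5) g=1 f=11]
step 3: expand (1,5) (f=9, h=4) → closed; open now [(1,4) g=6 f=9, (2,4) g=5 f=9, (3,4) g=4 f=9, (4,4) g=3 f=9, (5,4) g=2 f=9, (6,4) g=1 f=9, (7,5) g=1 f=11]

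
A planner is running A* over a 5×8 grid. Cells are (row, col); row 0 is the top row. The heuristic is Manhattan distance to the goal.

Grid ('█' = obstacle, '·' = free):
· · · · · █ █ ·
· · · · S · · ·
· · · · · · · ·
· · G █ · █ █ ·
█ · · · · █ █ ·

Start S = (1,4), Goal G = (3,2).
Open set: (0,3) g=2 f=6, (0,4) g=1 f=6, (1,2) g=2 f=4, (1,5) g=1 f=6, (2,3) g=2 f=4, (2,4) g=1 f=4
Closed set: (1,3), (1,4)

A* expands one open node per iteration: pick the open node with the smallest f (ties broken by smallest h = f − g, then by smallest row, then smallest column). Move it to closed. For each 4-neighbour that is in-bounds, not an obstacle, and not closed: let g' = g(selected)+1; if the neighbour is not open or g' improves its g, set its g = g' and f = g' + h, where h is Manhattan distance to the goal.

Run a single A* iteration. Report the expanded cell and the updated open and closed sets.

step 1: expand (1,2) (f=4, h=2) → closed; open now [(0,2) g=3 f=6, (0,3) g=2 f=6, (0,4) g=1 f=6, (1,1) g=3 f=6, (1,5) g=1 f=6, (2,2) g=3 f=4, (2,3) g=2 f=4, (2,4) g=1 f=4]

expanded=(1,2); open=[(0,2) g=3 f=6, (0,3) g=2 f=6, (0,4) g=1 f=6, (1,1) g=3 f=6, (1,5) g=1 f=6, (2,2) g=3 f=4, (2,3) g=2 f=4, (2,4) g=1 f=4]; closed=[(1,2), (1,3), (1,4)]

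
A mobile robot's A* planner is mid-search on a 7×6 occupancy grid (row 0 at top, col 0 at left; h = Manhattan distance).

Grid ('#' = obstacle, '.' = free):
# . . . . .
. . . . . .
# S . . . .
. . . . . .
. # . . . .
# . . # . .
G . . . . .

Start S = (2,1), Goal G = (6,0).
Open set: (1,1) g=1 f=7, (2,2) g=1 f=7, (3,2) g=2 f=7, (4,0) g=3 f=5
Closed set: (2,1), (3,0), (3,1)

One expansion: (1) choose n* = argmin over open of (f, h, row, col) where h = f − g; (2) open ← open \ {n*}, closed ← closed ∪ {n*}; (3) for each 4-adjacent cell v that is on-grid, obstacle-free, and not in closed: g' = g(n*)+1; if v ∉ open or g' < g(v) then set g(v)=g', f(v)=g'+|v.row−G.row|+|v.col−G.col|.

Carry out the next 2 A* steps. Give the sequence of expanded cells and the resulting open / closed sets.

step 1: expand (4,0) (f=5, h=2) → closed; open now [(1,1) g=1 f=7, (2,2) g=1 f=7, (3,2) g=2 f=7]
step 2: expand (3,2) (f=7, h=5) → closed; open now [(1,1) g=1 f=7, (2,2) g=1 f=7, (3,3) g=3 f=9, (4,2) g=3 f=7]

order=[(4,0) → (3,2)]; open=[(1,1) g=1 f=7, (2,2) g=1 f=7, (3,3) g=3 f=9, (4,2) g=3 f=7]; closed=[(2,1), (3,0), (3,1), (3,2), (4,0)]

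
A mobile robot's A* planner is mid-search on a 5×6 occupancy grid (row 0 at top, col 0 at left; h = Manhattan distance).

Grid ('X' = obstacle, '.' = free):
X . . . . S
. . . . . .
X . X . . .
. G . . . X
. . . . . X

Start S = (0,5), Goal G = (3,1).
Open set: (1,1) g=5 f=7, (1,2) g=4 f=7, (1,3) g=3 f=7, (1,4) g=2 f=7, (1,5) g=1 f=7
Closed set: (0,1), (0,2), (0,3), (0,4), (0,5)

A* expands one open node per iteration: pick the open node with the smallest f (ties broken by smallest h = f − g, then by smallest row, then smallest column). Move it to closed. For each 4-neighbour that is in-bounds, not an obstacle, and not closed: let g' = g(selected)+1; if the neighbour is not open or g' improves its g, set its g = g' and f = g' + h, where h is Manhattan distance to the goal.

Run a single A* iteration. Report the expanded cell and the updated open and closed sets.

expanded=(1,1); open=[(1,0) g=6 f=9, (1,2) g=4 f=7, (1,3) g=3 f=7, (1,4) g=2 f=7, (1,5) g=1 f=7, (2,1) g=6 f=7]; closed=[(0,1), (0,2), (0,3), (0,4), (0,5), (1,1)]

step 1: expand (1,1) (f=7, h=2) → closed; open now [(1,0) g=6 f=9, (1,2) g=4 f=7, (1,3) g=3 f=7, (1,4) g=2 f=7, (1,5) g=1 f=7, (2,1) g=6 f=7]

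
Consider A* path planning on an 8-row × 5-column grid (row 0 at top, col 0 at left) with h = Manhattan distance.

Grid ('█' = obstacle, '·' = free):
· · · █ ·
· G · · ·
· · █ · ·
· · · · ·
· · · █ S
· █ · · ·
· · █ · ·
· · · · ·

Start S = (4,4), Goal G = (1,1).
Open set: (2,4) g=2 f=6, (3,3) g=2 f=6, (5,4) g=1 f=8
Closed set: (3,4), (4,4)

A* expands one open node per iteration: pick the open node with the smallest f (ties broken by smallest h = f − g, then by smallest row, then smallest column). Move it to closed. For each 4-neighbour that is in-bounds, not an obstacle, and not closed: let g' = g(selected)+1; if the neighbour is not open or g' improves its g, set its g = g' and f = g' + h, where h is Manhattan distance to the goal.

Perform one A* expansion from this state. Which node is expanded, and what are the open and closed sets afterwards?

expanded=(2,4); open=[(1,4) g=3 f=6, (2,3) g=3 f=6, (3,3) g=2 f=6, (5,4) g=1 f=8]; closed=[(2,4), (3,4), (4,4)]

step 1: expand (2,4) (f=6, h=4) → closed; open now [(1,4) g=3 f=6, (2,3) g=3 f=6, (3,3) g=2 f=6, (5,4) g=1 f=8]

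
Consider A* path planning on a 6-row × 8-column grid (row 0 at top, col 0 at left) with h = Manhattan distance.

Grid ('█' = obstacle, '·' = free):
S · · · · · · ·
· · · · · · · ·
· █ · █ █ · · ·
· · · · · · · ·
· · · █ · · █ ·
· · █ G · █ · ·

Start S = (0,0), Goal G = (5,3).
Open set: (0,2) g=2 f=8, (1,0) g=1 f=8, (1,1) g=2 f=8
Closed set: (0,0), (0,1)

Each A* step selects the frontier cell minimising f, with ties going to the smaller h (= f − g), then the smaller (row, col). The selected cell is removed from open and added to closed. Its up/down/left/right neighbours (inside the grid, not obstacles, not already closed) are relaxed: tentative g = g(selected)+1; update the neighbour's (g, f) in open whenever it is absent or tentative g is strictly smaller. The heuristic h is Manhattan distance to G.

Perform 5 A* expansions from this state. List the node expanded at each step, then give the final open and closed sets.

order=[(0,2) → (0,3) → (1,3) → (1,2) → (2,2)]; open=[(0,4) g=4 f=10, (1,0) g=1 f=8, (1,1) g=2 f=8, (1,4) g=5 f=10, (3,2) g=5 f=8]; closed=[(0,0), (0,1), (0,2), (0,3), (1,2), (1,3), (2,2)]

step 1: expand (0,2) (f=8, h=6) → closed; open now [(0,3) g=3 f=8, (1,0) g=1 f=8, (1,1) g=2 f=8, (1,2) g=3 f=8]
step 2: expand (0,3) (f=8, h=5) → closed; open now [(0,4) g=4 f=10, (1,0) g=1 f=8, (1,1) g=2 f=8, (1,2) g=3 f=8, (1,3) g=4 f=8]
step 3: expand (1,3) (f=8, h=4) → closed; open now [(0,4) g=4 f=10, (1,0) g=1 f=8, (1,1) g=2 f=8, (1,2) g=3 f=8, (1,4) g=5 f=10]
step 4: expand (1,2) (f=8, h=5) → closed; open now [(0,4) g=4 f=10, (1,0) g=1 f=8, (1,1) g=2 f=8, (1,4) g=5 f=10, (2,2) g=4 f=8]
step 5: expand (2,2) (f=8, h=4) → closed; open now [(0,4) g=4 f=10, (1,0) g=1 f=8, (1,1) g=2 f=8, (1,4) g=5 f=10, (3,2) g=5 f=8]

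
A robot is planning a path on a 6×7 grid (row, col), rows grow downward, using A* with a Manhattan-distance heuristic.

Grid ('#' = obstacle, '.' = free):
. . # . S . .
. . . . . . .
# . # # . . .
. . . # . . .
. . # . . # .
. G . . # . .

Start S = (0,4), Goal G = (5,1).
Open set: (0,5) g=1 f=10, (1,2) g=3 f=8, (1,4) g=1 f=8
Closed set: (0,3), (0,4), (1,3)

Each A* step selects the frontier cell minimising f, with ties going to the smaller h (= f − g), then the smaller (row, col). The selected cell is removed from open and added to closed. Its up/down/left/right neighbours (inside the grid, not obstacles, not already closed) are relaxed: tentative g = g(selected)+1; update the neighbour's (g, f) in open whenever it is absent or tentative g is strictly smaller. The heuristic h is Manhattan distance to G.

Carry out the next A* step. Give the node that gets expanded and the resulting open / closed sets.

step 1: expand (1,2) (f=8, h=5) → closed; open now [(0,5) g=1 f=10, (1,1) g=4 f=8, (1,4) g=1 f=8]

expanded=(1,2); open=[(0,5) g=1 f=10, (1,1) g=4 f=8, (1,4) g=1 f=8]; closed=[(0,3), (0,4), (1,2), (1,3)]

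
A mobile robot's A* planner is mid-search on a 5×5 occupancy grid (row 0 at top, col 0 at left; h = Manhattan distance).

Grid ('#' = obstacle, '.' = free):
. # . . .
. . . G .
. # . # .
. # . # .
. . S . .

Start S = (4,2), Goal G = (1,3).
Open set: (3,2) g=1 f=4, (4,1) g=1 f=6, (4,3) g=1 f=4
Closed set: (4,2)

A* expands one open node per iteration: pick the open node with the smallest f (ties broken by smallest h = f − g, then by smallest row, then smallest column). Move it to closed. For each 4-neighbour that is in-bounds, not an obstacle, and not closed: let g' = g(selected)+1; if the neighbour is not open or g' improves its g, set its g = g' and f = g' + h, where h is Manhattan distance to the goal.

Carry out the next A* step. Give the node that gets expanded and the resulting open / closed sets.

step 1: expand (3,2) (f=4, h=3) → closed; open now [(2,2) g=2 f=4, (4,1) g=1 f=6, (4,3) g=1 f=4]

expanded=(3,2); open=[(2,2) g=2 f=4, (4,1) g=1 f=6, (4,3) g=1 f=4]; closed=[(3,2), (4,2)]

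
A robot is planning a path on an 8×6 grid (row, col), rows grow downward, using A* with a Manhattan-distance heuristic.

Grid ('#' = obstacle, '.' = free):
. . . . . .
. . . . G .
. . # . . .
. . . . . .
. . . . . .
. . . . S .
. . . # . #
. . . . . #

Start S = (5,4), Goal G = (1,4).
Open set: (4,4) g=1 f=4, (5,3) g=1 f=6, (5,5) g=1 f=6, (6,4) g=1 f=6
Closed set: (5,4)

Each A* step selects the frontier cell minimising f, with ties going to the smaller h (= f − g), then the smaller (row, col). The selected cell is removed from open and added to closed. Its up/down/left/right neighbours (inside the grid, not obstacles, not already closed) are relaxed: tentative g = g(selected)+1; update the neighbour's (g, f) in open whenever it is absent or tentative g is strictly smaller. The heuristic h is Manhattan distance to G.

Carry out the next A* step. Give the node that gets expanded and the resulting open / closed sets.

expanded=(4,4); open=[(3,4) g=2 f=4, (4,3) g=2 f=6, (4,5) g=2 f=6, (5,3) g=1 f=6, (5,5) g=1 f=6, (6,4) g=1 f=6]; closed=[(4,4), (5,4)]

step 1: expand (4,4) (f=4, h=3) → closed; open now [(3,4) g=2 f=4, (4,3) g=2 f=6, (4,5) g=2 f=6, (5,3) g=1 f=6, (5,5) g=1 f=6, (6,4) g=1 f=6]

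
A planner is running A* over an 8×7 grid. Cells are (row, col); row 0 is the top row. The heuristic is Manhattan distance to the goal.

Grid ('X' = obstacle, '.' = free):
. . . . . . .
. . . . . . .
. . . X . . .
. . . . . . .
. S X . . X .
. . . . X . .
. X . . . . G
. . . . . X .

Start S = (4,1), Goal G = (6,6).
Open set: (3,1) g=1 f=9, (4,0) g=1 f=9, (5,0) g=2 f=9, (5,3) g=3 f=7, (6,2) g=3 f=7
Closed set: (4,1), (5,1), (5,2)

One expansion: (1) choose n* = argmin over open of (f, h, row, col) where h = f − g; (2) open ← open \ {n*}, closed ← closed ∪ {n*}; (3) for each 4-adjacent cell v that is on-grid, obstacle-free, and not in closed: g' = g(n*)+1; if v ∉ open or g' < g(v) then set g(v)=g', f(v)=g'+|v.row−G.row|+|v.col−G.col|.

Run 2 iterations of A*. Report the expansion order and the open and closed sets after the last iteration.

step 1: expand (5,3) (f=7, h=4) → closed; open now [(3,1) g=1 f=9, (4,0) g=1 f=9, (4,3) g=4 f=9, (5,0) g=2 f=9, (6,2) g=3 f=7, (6,3) g=4 f=7]
step 2: expand (6,3) (f=7, h=3) → closed; open now [(3,1) g=1 f=9, (4,0) g=1 f=9, (4,3) g=4 f=9, (5,0) g=2 f=9, (6,2) g=3 f=7, (6,4) g=5 f=7, (7,3) g=5 f=9]

order=[(5,3) → (6,3)]; open=[(3,1) g=1 f=9, (4,0) g=1 f=9, (4,3) g=4 f=9, (5,0) g=2 f=9, (6,2) g=3 f=7, (6,4) g=5 f=7, (7,3) g=5 f=9]; closed=[(4,1), (5,1), (5,2), (5,3), (6,3)]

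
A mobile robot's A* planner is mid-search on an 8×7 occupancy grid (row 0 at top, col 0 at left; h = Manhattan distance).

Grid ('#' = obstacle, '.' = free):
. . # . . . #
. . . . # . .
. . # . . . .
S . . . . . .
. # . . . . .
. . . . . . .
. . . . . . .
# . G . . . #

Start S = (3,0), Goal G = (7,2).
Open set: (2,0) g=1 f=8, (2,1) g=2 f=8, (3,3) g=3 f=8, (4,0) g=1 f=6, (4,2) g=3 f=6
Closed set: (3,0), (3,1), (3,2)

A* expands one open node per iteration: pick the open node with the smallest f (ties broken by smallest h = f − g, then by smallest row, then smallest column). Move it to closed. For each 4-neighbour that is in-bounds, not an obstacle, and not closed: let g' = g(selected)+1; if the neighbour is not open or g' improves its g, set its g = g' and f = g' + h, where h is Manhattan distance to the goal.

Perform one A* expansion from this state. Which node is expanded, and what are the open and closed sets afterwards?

expanded=(4,2); open=[(2,0) g=1 f=8, (2,1) g=2 f=8, (3,3) g=3 f=8, (4,0) g=1 f=6, (4,3) g=4 f=8, (5,2) g=4 f=6]; closed=[(3,0), (3,1), (3,2), (4,2)]

step 1: expand (4,2) (f=6, h=3) → closed; open now [(2,0) g=1 f=8, (2,1) g=2 f=8, (3,3) g=3 f=8, (4,0) g=1 f=6, (4,3) g=4 f=8, (5,2) g=4 f=6]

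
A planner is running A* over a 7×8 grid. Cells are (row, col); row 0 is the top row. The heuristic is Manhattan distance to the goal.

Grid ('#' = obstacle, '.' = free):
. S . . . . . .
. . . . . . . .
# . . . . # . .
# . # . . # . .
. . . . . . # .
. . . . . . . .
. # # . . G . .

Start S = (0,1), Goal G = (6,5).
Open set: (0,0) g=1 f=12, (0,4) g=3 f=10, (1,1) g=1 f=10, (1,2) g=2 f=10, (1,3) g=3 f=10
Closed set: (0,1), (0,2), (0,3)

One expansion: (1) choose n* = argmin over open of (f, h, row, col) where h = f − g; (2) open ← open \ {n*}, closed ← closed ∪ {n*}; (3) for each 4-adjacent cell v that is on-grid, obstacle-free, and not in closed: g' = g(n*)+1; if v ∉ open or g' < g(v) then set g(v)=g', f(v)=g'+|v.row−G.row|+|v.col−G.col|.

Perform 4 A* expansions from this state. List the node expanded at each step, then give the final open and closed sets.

order=[(0,4) → (0,5) → (1,5) → (1,4)]; open=[(0,0) g=1 f=12, (0,6) g=5 f=12, (1,1) g=1 f=10, (1,2) g=2 f=10, (1,3) g=3 f=10, (1,6) g=6 f=12, (2,4) g=5 f=10]; closed=[(0,1), (0,2), (0,3), (0,4), (0,5), (1,4), (1,5)]

step 1: expand (0,4) (f=10, h=7) → closed; open now [(0,0) g=1 f=12, (0,5) g=4 f=10, (1,1) g=1 f=10, (1,2) g=2 f=10, (1,3) g=3 f=10, (1,4) g=4 f=10]
step 2: expand (0,5) (f=10, h=6) → closed; open now [(0,0) g=1 f=12, (0,6) g=5 f=12, (1,1) g=1 f=10, (1,2) g=2 f=10, (1,3) g=3 f=10, (1,4) g=4 f=10, (1,5) g=5 f=10]
step 3: expand (1,5) (f=10, h=5) → closed; open now [(0,0) g=1 f=12, (0,6) g=5 f=12, (1,1) g=1 f=10, (1,2) g=2 f=10, (1,3) g=3 f=10, (1,4) g=4 f=10, (1,6) g=6 f=12]
step 4: expand (1,4) (f=10, h=6) → closed; open now [(0,0) g=1 f=12, (0,6) g=5 f=12, (1,1) g=1 f=10, (1,2) g=2 f=10, (1,3) g=3 f=10, (1,6) g=6 f=12, (2,4) g=5 f=10]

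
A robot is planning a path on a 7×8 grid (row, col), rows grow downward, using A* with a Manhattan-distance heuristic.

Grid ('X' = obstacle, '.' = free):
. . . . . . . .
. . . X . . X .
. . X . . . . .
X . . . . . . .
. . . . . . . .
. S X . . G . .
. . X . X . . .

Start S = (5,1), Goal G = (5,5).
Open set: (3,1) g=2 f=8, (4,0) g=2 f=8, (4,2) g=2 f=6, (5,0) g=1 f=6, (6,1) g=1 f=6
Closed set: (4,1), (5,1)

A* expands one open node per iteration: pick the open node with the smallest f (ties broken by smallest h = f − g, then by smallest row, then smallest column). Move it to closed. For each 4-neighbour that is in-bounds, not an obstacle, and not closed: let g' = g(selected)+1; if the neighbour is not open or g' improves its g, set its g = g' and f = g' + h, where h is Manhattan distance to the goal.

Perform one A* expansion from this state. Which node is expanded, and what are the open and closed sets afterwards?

expanded=(4,2); open=[(3,1) g=2 f=8, (3,2) g=3 f=8, (4,0) g=2 f=8, (4,3) g=3 f=6, (5,0) g=1 f=6, (6,1) g=1 f=6]; closed=[(4,1), (4,2), (5,1)]

step 1: expand (4,2) (f=6, h=4) → closed; open now [(3,1) g=2 f=8, (3,2) g=3 f=8, (4,0) g=2 f=8, (4,3) g=3 f=6, (5,0) g=1 f=6, (6,1) g=1 f=6]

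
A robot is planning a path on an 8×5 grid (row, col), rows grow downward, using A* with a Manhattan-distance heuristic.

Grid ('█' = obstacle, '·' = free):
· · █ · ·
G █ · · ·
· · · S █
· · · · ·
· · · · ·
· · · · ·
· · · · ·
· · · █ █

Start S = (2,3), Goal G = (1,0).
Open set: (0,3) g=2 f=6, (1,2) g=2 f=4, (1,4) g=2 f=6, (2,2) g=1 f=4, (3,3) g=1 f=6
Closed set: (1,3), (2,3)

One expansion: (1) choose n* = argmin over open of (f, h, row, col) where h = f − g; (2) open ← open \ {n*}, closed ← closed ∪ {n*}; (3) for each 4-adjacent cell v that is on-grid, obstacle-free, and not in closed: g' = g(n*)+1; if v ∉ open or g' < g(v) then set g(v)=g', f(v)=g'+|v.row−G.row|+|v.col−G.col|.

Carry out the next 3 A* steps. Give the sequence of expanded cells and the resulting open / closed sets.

order=[(1,2) → (2,2) → (2,1)]; open=[(0,3) g=2 f=6, (1,4) g=2 f=6, (2,0) g=3 f=4, (3,1) g=3 f=6, (3,2) g=2 f=6, (3,3) g=1 f=6]; closed=[(1,2), (1,3), (2,1), (2,2), (2,3)]

step 1: expand (1,2) (f=4, h=2) → closed; open now [(0,3) g=2 f=6, (1,4) g=2 f=6, (2,2) g=1 f=4, (3,3) g=1 f=6]
step 2: expand (2,2) (f=4, h=3) → closed; open now [(0,3) g=2 f=6, (1,4) g=2 f=6, (2,1) g=2 f=4, (3,2) g=2 f=6, (3,3) g=1 f=6]
step 3: expand (2,1) (f=4, h=2) → closed; open now [(0,3) g=2 f=6, (1,4) g=2 f=6, (2,0) g=3 f=4, (3,1) g=3 f=6, (3,2) g=2 f=6, (3,3) g=1 f=6]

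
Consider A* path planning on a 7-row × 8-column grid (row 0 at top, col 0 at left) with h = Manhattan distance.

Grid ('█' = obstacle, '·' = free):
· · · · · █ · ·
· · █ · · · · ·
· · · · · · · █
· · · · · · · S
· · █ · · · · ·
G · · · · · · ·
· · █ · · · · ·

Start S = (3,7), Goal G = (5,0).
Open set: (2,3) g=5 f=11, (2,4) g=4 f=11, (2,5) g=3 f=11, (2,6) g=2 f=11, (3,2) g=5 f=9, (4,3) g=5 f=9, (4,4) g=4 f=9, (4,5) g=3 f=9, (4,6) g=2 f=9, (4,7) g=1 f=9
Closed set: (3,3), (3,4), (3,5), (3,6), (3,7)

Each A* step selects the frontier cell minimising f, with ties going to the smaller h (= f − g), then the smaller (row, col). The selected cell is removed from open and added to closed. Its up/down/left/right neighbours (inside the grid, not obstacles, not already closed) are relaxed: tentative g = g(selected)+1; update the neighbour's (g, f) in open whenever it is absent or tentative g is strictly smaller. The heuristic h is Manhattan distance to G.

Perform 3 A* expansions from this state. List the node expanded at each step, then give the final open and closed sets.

order=[(3,2) → (3,1) → (3,0)]; open=[(2,0) g=8 f=11, (2,1) g=7 f=11, (2,2) g=6 f=11, (2,3) g=5 f=11, (2,4) g=4 f=11, (2,5) g=3 f=11, (2,6) g=2 f=11, (4,0) g=8 f=9, (4,1) g=7 f=9, (4,3) g=5 f=9, (4,4) g=4 f=9, (4,5) g=3 f=9, (4,6) g=2 f=9, (4,7) g=1 f=9]; closed=[(3,0), (3,1), (3,2), (3,3), (3,4), (3,5), (3,6), (3,7)]

step 1: expand (3,2) (f=9, h=4) → closed; open now [(2,2) g=6 f=11, (2,3) g=5 f=11, (2,4) g=4 f=11, (2,5) g=3 f=11, (2,6) g=2 f=11, (3,1) g=6 f=9, (4,3) g=5 f=9, (4,4) g=4 f=9, (4,5) g=3 f=9, (4,6) g=2 f=9, (4,7) g=1 f=9]
step 2: expand (3,1) (f=9, h=3) → closed; open now [(2,1) g=7 f=11, (2,2) g=6 f=11, (2,3) g=5 f=11, (2,4) g=4 f=11, (2,5) g=3 f=11, (2,6) g=2 f=11, (3,0) g=7 f=9, (4,1) g=7 f=9, (4,3) g=5 f=9, (4,4) g=4 f=9, (4,5) g=3 f=9, (4,6) g=2 f=9, (4,7) g=1 f=9]
step 3: expand (3,0) (f=9, h=2) → closed; open now [(2,0) g=8 f=11, (2,1) g=7 f=11, (2,2) g=6 f=11, (2,3) g=5 f=11, (2,4) g=4 f=11, (2,5) g=3 f=11, (2,6) g=2 f=11, (4,0) g=8 f=9, (4,1) g=7 f=9, (4,3) g=5 f=9, (4,4) g=4 f=9, (4,5) g=3 f=9, (4,6) g=2 f=9, (4,7) g=1 f=9]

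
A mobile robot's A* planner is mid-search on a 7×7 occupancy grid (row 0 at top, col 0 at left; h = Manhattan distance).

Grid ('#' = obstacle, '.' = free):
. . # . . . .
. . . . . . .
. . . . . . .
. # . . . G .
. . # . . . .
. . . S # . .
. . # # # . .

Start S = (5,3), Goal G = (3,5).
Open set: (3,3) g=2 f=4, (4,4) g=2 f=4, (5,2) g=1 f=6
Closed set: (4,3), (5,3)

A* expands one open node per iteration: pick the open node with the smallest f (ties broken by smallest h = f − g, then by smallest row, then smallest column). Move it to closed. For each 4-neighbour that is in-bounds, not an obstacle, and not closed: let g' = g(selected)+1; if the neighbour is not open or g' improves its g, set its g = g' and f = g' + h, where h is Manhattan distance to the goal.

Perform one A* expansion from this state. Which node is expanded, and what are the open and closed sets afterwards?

step 1: expand (3,3) (f=4, h=2) → closed; open now [(2,3) g=3 f=6, (3,2) g=3 f=6, (3,4) g=3 f=4, (4,4) g=2 f=4, (5,2) g=1 f=6]

expanded=(3,3); open=[(2,3) g=3 f=6, (3,2) g=3 f=6, (3,4) g=3 f=4, (4,4) g=2 f=4, (5,2) g=1 f=6]; closed=[(3,3), (4,3), (5,3)]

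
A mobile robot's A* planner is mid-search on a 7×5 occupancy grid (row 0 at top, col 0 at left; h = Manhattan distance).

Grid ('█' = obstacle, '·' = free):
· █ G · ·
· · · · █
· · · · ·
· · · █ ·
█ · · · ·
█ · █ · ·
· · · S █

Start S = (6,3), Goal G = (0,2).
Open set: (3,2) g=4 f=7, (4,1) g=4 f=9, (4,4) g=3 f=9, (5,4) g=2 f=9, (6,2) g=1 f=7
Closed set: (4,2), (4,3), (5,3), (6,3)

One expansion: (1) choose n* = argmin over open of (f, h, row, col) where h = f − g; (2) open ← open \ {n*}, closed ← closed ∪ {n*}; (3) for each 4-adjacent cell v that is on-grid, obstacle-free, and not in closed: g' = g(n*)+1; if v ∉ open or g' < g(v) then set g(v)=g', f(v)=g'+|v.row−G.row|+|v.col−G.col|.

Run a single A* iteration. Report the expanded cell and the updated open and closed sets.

expanded=(3,2); open=[(2,2) g=5 f=7, (3,1) g=5 f=9, (4,1) g=4 f=9, (4,4) g=3 f=9, (5,4) g=2 f=9, (6,2) g=1 f=7]; closed=[(3,2), (4,2), (4,3), (5,3), (6,3)]

step 1: expand (3,2) (f=7, h=3) → closed; open now [(2,2) g=5 f=7, (3,1) g=5 f=9, (4,1) g=4 f=9, (4,4) g=3 f=9, (5,4) g=2 f=9, (6,2) g=1 f=7]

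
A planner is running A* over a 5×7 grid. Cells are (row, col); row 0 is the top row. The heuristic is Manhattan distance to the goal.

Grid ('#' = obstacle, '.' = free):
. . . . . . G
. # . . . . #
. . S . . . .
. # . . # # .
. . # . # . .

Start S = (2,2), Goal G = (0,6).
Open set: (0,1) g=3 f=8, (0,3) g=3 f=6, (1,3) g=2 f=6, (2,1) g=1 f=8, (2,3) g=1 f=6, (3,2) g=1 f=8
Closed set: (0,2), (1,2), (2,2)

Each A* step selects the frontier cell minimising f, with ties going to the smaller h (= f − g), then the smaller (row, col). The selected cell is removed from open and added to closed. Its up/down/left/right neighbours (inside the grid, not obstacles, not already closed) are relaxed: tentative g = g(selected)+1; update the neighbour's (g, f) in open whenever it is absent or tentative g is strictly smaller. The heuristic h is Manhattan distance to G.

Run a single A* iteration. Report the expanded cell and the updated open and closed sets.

expanded=(0,3); open=[(0,1) g=3 f=8, (0,4) g=4 f=6, (1,3) g=2 f=6, (2,1) g=1 f=8, (2,3) g=1 f=6, (3,2) g=1 f=8]; closed=[(0,2), (0,3), (1,2), (2,2)]

step 1: expand (0,3) (f=6, h=3) → closed; open now [(0,1) g=3 f=8, (0,4) g=4 f=6, (1,3) g=2 f=6, (2,1) g=1 f=8, (2,3) g=1 f=6, (3,2) g=1 f=8]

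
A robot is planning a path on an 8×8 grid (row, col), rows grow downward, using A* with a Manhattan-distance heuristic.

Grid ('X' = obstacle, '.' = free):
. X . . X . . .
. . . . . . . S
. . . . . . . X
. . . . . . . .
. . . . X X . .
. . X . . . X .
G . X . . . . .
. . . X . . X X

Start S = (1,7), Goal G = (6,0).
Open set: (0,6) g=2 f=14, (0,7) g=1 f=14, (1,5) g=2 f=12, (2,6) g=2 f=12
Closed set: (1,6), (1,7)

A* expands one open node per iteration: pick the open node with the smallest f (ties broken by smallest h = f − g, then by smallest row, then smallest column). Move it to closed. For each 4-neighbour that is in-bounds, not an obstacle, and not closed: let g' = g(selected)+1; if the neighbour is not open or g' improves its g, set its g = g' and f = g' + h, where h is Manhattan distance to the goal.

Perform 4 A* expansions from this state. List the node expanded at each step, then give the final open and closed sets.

order=[(1,5) → (1,4) → (1,3) → (1,2)]; open=[(0,2) g=6 f=14, (0,3) g=5 f=14, (0,5) g=3 f=14, (0,6) g=2 f=14, (0,7) g=1 f=14, (1,1) g=6 f=12, (2,2) g=6 f=12, (2,3) g=5 f=12, (2,4) g=4 f=12, (2,5) g=3 f=12, (2,6) g=2 f=12]; closed=[(1,2), (1,3), (1,4), (1,5), (1,6), (1,7)]

step 1: expand (1,5) (f=12, h=10) → closed; open now [(0,5) g=3 f=14, (0,6) g=2 f=14, (0,7) g=1 f=14, (1,4) g=3 f=12, (2,5) g=3 f=12, (2,6) g=2 f=12]
step 2: expand (1,4) (f=12, h=9) → closed; open now [(0,5) g=3 f=14, (0,6) g=2 f=14, (0,7) g=1 f=14, (1,3) g=4 f=12, (2,4) g=4 f=12, (2,5) g=3 f=12, (2,6) g=2 f=12]
step 3: expand (1,3) (f=12, h=8) → closed; open now [(0,3) g=5 f=14, (0,5) g=3 f=14, (0,6) g=2 f=14, (0,7) g=1 f=14, (1,2) g=5 f=12, (2,3) g=5 f=12, (2,4) g=4 f=12, (2,5) g=3 f=12, (2,6) g=2 f=12]
step 4: expand (1,2) (f=12, h=7) → closed; open now [(0,2) g=6 f=14, (0,3) g=5 f=14, (0,5) g=3 f=14, (0,6) g=2 f=14, (0,7) g=1 f=14, (1,1) g=6 f=12, (2,2) g=6 f=12, (2,3) g=5 f=12, (2,4) g=4 f=12, (2,5) g=3 f=12, (2,6) g=2 f=12]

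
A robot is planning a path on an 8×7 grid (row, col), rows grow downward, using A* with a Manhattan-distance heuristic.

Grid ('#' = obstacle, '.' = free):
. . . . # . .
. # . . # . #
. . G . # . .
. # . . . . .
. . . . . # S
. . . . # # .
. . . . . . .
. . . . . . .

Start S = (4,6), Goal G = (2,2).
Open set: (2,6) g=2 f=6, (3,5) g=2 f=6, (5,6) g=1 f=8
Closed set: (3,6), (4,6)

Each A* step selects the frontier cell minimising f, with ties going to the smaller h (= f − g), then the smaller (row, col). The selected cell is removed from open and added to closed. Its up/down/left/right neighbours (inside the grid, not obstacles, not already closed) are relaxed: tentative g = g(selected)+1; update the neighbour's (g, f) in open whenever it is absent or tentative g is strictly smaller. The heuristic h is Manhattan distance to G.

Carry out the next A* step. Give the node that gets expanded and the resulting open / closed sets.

step 1: expand (2,6) (f=6, h=4) → closed; open now [(2,5) g=3 f=6, (3,5) g=2 f=6, (5,6) g=1 f=8]

expanded=(2,6); open=[(2,5) g=3 f=6, (3,5) g=2 f=6, (5,6) g=1 f=8]; closed=[(2,6), (3,6), (4,6)]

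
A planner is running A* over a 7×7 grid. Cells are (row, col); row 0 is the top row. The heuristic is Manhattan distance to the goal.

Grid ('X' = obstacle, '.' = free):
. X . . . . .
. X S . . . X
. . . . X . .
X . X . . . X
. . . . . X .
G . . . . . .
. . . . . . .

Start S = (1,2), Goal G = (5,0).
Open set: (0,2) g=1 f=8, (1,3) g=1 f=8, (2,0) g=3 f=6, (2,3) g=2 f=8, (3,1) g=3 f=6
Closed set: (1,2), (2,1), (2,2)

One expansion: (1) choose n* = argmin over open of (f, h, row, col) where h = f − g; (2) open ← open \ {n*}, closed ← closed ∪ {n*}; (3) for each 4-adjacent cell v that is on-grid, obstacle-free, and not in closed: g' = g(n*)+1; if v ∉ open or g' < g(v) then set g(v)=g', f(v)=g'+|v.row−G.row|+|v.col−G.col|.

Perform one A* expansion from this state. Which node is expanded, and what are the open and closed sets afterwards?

expanded=(2,0); open=[(0,2) g=1 f=8, (1,0) g=4 f=8, (1,3) g=1 f=8, (2,3) g=2 f=8, (3,1) g=3 f=6]; closed=[(1,2), (2,0), (2,1), (2,2)]

step 1: expand (2,0) (f=6, h=3) → closed; open now [(0,2) g=1 f=8, (1,0) g=4 f=8, (1,3) g=1 f=8, (2,3) g=2 f=8, (3,1) g=3 f=6]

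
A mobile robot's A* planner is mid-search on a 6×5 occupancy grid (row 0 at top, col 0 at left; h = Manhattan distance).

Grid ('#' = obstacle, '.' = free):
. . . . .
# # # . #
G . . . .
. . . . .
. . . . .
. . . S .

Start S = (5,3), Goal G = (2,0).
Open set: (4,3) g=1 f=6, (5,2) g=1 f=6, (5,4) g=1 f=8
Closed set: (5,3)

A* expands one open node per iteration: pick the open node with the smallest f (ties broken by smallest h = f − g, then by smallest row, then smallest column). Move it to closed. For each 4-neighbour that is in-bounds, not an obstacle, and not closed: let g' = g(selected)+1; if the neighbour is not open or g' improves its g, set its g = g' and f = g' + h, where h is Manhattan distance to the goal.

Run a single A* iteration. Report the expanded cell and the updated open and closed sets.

step 1: expand (4,3) (f=6, h=5) → closed; open now [(3,3) g=2 f=6, (4,2) g=2 f=6, (4,4) g=2 f=8, (5,2) g=1 f=6, (5,4) g=1 f=8]

expanded=(4,3); open=[(3,3) g=2 f=6, (4,2) g=2 f=6, (4,4) g=2 f=8, (5,2) g=1 f=6, (5,4) g=1 f=8]; closed=[(4,3), (5,3)]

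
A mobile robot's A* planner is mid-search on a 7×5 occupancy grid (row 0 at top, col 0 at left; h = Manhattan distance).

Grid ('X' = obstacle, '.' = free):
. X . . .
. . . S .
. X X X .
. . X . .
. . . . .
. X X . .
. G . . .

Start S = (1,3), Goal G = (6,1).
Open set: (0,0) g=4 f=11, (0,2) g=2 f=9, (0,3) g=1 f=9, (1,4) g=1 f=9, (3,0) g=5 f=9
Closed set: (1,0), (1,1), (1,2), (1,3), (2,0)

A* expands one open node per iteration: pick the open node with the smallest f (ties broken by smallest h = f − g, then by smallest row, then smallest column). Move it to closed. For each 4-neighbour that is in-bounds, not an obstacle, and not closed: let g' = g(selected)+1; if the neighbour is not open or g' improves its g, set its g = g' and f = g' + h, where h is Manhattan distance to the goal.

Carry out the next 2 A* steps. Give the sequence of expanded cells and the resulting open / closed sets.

step 1: expand (3,0) (f=9, h=4) → closed; open now [(0,0) g=4 f=11, (0,2) g=2 f=9, (0,3) g=1 f=9, (1,4) g=1 f=9, (3,1) g=6 f=9, (4,0) g=6 f=9]
step 2: expand (3,1) (f=9, h=3) → closed; open now [(0,0) g=4 f=11, (0,2) g=2 f=9, (0,3) g=1 f=9, (1,4) g=1 f=9, (4,0) g=6 f=9, (4,1) g=7 f=9]

order=[(3,0) → (3,1)]; open=[(0,0) g=4 f=11, (0,2) g=2 f=9, (0,3) g=1 f=9, (1,4) g=1 f=9, (4,0) g=6 f=9, (4,1) g=7 f=9]; closed=[(1,0), (1,1), (1,2), (1,3), (2,0), (3,0), (3,1)]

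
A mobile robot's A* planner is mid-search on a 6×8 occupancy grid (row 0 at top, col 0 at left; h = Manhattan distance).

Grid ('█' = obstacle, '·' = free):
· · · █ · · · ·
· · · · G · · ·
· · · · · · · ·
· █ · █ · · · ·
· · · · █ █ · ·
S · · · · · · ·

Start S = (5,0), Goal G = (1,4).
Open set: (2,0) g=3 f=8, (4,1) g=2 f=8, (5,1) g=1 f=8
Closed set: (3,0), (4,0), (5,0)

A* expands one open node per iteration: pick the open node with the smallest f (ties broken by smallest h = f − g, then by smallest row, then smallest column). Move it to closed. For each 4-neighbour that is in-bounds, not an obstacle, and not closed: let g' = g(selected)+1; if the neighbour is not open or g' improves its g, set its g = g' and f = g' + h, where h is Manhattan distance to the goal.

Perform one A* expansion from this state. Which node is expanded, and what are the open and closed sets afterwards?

expanded=(2,0); open=[(1,0) g=4 f=8, (2,1) g=4 f=8, (4,1) g=2 f=8, (5,1) g=1 f=8]; closed=[(2,0), (3,0), (4,0), (5,0)]

step 1: expand (2,0) (f=8, h=5) → closed; open now [(1,0) g=4 f=8, (2,1) g=4 f=8, (4,1) g=2 f=8, (5,1) g=1 f=8]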